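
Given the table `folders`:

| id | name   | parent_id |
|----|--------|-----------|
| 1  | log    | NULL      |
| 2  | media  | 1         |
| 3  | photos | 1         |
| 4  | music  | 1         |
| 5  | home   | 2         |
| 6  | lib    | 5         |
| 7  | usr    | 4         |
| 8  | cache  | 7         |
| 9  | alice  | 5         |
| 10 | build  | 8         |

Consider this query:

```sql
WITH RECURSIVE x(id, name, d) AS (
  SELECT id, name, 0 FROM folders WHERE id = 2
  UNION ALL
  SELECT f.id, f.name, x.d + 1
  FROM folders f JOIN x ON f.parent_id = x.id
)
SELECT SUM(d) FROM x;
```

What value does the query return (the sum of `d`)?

5

Base: id=2 (media) at d 0.
Iteration 1: rows with parent_id in {2} -> home (id 5, d 1).
Iteration 2: rows with parent_id in {5} -> lib (id 6, d 2), alice (id 9, d 2).
Iteration 3: no rows with parent_id in {6,9}; recursion stops.
SUM(d) = 0 + 1 + 2 + 2 = 5.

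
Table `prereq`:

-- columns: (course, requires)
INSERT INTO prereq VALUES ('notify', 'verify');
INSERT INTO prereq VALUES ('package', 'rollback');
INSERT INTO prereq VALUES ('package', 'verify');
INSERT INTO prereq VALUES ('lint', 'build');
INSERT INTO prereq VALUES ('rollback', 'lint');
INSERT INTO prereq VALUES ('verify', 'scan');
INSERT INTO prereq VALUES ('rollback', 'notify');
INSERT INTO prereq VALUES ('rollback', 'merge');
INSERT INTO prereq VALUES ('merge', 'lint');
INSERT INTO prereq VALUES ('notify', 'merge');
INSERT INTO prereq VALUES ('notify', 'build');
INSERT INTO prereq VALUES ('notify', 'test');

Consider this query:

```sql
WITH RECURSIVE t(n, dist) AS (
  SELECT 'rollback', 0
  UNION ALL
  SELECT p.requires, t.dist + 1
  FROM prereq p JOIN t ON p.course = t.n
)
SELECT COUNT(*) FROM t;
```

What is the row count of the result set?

Base: (rollback, dist=0).
Iteration 1: edges from {rollback} -> (lint, dist=1), (merge, dist=1), (notify, dist=1).
Iteration 2: edges from {lint,merge,notify} -> (build, dist=2) x2, (lint, dist=2), (merge, dist=2), (test, dist=2), (verify, dist=2). [UNION ALL keeps all 6 new rows, including repeats]
Iteration 3: edges from {build,lint,merge,test,verify} -> (build, dist=3), (lint, dist=3), (scan, dist=3).
Iteration 4: edges from {build,lint,scan} -> (build, dist=4).
Iteration 5: no outgoing edges from {build}; recursion stops.
Total rows emitted: 14.

14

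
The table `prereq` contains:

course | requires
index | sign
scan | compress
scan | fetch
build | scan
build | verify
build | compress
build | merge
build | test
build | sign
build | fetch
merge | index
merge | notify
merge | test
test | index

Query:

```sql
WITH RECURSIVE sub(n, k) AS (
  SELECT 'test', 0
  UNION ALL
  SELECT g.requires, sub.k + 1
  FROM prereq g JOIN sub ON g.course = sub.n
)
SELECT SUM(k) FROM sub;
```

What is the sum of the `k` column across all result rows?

Base: (test, k=0).
Iteration 1: edges from {test} -> (index, k=1).
Iteration 2: edges from {index} -> (sign, k=2).
Iteration 3: no outgoing edges from {sign}; recursion stops.
SUM(k) = 0 + 1 + 2 = 3.

3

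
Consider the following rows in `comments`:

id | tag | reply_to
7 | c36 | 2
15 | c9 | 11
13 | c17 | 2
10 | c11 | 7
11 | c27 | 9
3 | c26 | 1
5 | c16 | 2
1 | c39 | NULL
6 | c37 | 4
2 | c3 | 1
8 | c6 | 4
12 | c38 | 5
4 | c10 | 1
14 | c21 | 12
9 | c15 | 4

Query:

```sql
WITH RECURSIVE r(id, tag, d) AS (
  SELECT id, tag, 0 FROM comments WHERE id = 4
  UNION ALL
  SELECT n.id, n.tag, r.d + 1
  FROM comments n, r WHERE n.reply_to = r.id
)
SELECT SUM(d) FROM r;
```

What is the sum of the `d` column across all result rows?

Base: id=4 (c10) at d 0.
Iteration 1: rows with reply_to in {4} -> c37 (id 6, d 1), c6 (id 8, d 1), c15 (id 9, d 1).
Iteration 2: rows with reply_to in {6,8,9} -> c27 (id 11, d 2).
Iteration 3: rows with reply_to in {11} -> c9 (id 15, d 3).
Iteration 4: no rows with reply_to in {15}; recursion stops.
SUM(d) = 0 + 1 + 1 + 1 + 2 + 3 = 8.

8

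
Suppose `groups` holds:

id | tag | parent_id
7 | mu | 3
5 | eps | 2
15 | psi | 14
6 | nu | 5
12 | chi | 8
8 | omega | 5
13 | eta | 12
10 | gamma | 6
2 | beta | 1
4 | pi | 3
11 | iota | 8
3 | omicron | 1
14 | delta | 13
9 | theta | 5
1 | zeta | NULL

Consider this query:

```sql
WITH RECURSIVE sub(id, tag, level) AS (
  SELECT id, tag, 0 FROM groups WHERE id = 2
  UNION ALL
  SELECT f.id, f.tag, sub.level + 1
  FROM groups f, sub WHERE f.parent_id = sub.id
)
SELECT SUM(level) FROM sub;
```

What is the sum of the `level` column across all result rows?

31

Base: id=2 (beta) at level 0.
Iteration 1: rows with parent_id in {2} -> eps (id 5, level 1).
Iteration 2: rows with parent_id in {5} -> nu (id 6, level 2), omega (id 8, level 2), theta (id 9, level 2).
Iteration 3: rows with parent_id in {6,8,9} -> gamma (id 10, level 3), iota (id 11, level 3), chi (id 12, level 3).
Iteration 4: rows with parent_id in {10,11,12} -> eta (id 13, level 4).
Iteration 5: rows with parent_id in {13} -> delta (id 14, level 5).
Iteration 6: rows with parent_id in {14} -> psi (id 15, level 6).
Iteration 7: no rows with parent_id in {15}; recursion stops.
SUM(level) = 0 + 1 + 2 + 2 + 2 + 3 + 3 + 3 + 4 + 5 + 6 = 31.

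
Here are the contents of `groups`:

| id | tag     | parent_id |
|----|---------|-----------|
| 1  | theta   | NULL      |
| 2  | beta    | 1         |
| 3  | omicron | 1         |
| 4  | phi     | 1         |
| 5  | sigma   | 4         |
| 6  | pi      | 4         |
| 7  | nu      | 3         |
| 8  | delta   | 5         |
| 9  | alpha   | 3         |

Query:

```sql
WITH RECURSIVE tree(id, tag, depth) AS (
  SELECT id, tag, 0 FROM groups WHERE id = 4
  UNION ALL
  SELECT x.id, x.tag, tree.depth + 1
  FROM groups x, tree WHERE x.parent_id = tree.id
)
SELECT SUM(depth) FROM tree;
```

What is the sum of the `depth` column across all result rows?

4

Base: id=4 (phi) at depth 0.
Iteration 1: rows with parent_id in {4} -> sigma (id 5, depth 1), pi (id 6, depth 1).
Iteration 2: rows with parent_id in {5,6} -> delta (id 8, depth 2).
Iteration 3: no rows with parent_id in {8}; recursion stops.
SUM(depth) = 0 + 1 + 1 + 2 = 4.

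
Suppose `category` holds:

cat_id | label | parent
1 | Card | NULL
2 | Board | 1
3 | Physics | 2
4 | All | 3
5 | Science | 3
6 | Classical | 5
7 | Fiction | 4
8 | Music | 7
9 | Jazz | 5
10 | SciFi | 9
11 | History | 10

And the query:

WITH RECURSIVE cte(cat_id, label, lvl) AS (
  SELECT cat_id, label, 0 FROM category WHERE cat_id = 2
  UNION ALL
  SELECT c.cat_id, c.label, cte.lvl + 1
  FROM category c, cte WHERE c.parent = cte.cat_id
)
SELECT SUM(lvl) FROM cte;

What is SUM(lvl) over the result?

Base: cat_id=2 (Board) at lvl 0.
Iteration 1: rows with parent in {2} -> Physics (id 3, lvl 1).
Iteration 2: rows with parent in {3} -> All (id 4, lvl 2), Science (id 5, lvl 2).
Iteration 3: rows with parent in {4,5} -> Classical (id 6, lvl 3), Fiction (id 7, lvl 3), Jazz (id 9, lvl 3).
Iteration 4: rows with parent in {6,7,9} -> Music (id 8, lvl 4), SciFi (id 10, lvl 4).
Iteration 5: rows with parent in {8,10} -> History (id 11, lvl 5).
Iteration 6: no rows with parent in {11}; recursion stops.
SUM(lvl) = 0 + 1 + 2 + 2 + 3 + 3 + 3 + 4 + 4 + 5 = 27.

27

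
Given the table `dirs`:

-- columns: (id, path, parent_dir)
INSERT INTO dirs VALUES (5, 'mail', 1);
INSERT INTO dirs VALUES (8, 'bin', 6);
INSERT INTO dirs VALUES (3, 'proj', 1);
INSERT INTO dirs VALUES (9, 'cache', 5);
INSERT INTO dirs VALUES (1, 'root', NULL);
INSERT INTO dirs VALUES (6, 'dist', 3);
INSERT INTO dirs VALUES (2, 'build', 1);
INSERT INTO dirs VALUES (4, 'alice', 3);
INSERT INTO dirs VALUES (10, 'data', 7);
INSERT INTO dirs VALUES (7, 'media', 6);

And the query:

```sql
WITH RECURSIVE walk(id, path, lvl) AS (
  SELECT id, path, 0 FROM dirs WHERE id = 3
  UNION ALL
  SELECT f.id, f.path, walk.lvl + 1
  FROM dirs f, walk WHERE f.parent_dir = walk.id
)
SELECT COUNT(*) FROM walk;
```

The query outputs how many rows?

6

Base: id=3 (proj) at lvl 0.
Iteration 1: rows with parent_dir in {3} -> alice (id 4, lvl 1), dist (id 6, lvl 1).
Iteration 2: rows with parent_dir in {4,6} -> media (id 7, lvl 2), bin (id 8, lvl 2).
Iteration 3: rows with parent_dir in {7,8} -> data (id 10, lvl 3).
Iteration 4: no rows with parent_dir in {10}; recursion stops.
Total rows emitted: 6.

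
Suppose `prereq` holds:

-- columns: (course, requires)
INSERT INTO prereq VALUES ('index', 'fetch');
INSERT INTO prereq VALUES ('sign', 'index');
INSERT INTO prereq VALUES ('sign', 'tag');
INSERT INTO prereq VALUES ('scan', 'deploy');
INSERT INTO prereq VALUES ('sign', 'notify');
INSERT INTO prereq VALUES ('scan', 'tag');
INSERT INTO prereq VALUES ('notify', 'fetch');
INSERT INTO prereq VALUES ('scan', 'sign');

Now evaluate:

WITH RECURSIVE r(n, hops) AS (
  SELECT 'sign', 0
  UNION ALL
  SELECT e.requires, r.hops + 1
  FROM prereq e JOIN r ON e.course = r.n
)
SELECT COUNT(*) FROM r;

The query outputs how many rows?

6

Base: (sign, hops=0).
Iteration 1: edges from {sign} -> (index, hops=1), (notify, hops=1), (tag, hops=1).
Iteration 2: edges from {index,notify,tag} -> (fetch, hops=2) x2. [UNION ALL keeps all 2 new rows, including repeats]
Iteration 3: no outgoing edges from {fetch}; recursion stops.
Total rows emitted: 6.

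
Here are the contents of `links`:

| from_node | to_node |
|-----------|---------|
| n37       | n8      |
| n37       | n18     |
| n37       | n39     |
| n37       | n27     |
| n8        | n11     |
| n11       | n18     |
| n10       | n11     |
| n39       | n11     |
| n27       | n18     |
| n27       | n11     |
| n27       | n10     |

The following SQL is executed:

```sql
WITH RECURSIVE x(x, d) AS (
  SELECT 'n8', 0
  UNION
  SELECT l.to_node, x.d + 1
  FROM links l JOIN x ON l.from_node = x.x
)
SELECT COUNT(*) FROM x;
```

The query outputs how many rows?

Base: (n8, d=0).
Iteration 1: edges from {n8} -> (n11, d=1).
Iteration 2: edges from {n11} -> (n18, d=2).
Iteration 3: no outgoing edges from {n18}; recursion stops.
Total rows emitted: 3.

3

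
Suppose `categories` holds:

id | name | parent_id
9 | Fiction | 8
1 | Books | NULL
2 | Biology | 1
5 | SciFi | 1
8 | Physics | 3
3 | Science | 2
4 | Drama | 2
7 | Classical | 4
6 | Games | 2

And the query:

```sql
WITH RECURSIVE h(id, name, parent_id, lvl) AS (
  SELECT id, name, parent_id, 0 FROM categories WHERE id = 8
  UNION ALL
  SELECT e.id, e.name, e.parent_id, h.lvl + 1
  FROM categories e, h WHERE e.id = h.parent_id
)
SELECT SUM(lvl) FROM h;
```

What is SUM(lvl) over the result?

Base: id=8 (Physics), parent_id=3, lvl 0.
Iteration 1: join on id=3 -> Science (id 3, parent_id=2, lvl 1).
Iteration 2: join on id=2 -> Biology (id 2, parent_id=1, lvl 2).
Iteration 3: join on id=1 -> Books (id 1, parent_id=NULL, lvl 3).
Iteration 4: parent_id is NULL; no match; recursion stops.
SUM(lvl) = 0 + 1 + 2 + 3 = 6.

6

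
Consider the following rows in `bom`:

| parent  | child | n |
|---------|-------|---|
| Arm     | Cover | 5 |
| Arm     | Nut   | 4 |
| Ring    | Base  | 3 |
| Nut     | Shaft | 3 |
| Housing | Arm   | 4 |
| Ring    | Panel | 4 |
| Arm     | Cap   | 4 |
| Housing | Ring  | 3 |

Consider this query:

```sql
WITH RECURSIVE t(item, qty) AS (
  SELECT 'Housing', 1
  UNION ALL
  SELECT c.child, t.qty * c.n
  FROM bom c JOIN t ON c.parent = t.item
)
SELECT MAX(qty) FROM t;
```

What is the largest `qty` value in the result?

Base: (Housing, qty=1).
Iteration 1: components of {Housing} -> Arm = 1*4 = 4, Ring = 1*3 = 3.
Iteration 2: components of {Arm,Ring} -> Base = 3*3 = 9, Cap = 4*4 = 16, Cover = 4*5 = 20, Nut = 4*4 = 16, Panel = 3*4 = 12.
Iteration 3: components of {Base,Cap,Cover,Nut,Panel} -> Shaft = 16*3 = 48.
Iteration 4: no further components; recursion stops.
qty values: 1, 3, 4, 12, 9, 16, 16, 20, 48; the maximum is 48.

48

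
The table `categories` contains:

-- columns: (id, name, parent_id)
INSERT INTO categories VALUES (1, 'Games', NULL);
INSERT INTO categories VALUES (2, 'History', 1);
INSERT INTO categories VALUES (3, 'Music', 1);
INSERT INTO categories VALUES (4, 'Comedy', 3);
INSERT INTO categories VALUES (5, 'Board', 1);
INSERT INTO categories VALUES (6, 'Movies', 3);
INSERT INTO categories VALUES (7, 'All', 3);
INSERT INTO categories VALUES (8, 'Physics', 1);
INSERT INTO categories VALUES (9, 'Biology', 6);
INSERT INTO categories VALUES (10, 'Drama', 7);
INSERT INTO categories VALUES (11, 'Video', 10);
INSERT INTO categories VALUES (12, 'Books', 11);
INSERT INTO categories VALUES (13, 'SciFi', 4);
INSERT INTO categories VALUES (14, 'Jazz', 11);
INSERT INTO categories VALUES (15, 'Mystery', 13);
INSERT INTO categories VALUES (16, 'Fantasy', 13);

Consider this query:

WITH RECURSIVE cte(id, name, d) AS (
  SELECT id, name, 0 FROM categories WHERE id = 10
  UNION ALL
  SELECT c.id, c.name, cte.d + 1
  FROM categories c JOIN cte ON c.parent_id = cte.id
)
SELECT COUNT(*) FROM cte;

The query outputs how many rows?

4

Base: id=10 (Drama) at d 0.
Iteration 1: rows with parent_id in {10} -> Video (id 11, d 1).
Iteration 2: rows with parent_id in {11} -> Books (id 12, d 2), Jazz (id 14, d 2).
Iteration 3: no rows with parent_id in {12,14}; recursion stops.
Total rows emitted: 4.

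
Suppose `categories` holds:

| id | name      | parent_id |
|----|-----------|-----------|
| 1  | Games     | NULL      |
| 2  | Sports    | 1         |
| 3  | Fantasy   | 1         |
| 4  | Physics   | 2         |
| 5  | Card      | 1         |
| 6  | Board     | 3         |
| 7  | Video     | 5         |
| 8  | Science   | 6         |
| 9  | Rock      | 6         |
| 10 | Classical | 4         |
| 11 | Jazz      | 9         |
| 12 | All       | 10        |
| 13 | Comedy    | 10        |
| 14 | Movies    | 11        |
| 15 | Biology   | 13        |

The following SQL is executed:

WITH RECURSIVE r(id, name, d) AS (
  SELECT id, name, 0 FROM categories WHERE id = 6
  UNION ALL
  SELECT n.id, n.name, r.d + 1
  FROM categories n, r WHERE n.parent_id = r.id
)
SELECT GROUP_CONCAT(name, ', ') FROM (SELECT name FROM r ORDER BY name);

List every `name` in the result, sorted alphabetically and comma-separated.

Board, Jazz, Movies, Rock, Science

Base: id=6 (Board) at d 0.
Iteration 1: rows with parent_id in {6} -> Science (id 8, d 1), Rock (id 9, d 1).
Iteration 2: rows with parent_id in {8,9} -> Jazz (id 11, d 2).
Iteration 3: rows with parent_id in {11} -> Movies (id 14, d 3).
Iteration 4: no rows with parent_id in {14}; recursion stops.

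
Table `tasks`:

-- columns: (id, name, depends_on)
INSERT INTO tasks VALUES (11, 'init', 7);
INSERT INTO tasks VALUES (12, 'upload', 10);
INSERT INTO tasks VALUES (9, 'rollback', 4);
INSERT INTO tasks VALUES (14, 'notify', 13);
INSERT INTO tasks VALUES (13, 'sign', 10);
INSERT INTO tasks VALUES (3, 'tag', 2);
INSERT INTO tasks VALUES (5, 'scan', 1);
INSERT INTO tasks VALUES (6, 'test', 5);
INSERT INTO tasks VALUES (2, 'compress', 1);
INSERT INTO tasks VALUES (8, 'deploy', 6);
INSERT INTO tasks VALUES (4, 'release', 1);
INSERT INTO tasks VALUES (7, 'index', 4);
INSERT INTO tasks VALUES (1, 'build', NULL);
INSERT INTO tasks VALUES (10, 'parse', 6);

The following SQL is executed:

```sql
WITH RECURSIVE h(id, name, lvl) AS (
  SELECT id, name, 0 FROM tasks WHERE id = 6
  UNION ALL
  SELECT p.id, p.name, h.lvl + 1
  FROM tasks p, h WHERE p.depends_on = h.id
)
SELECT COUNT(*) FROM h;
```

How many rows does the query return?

6

Base: id=6 (test) at lvl 0.
Iteration 1: rows with depends_on in {6} -> deploy (id 8, lvl 1), parse (id 10, lvl 1).
Iteration 2: rows with depends_on in {8,10} -> upload (id 12, lvl 2), sign (id 13, lvl 2).
Iteration 3: rows with depends_on in {12,13} -> notify (id 14, lvl 3).
Iteration 4: no rows with depends_on in {14}; recursion stops.
Total rows emitted: 6.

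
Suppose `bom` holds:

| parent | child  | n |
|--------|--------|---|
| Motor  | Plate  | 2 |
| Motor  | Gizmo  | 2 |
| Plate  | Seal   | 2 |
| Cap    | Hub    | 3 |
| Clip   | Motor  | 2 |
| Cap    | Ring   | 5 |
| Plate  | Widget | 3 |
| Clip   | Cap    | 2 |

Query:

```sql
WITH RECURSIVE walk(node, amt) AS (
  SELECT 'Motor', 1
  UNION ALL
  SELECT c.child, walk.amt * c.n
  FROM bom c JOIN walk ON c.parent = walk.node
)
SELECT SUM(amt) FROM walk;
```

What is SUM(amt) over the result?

Base: (Motor, amt=1).
Iteration 1: components of {Motor} -> Gizmo = 1*2 = 2, Plate = 1*2 = 2.
Iteration 2: components of {Gizmo,Plate} -> Seal = 2*2 = 4, Widget = 2*3 = 6.
Iteration 3: no further components; recursion stops.
SUM(amt) = 1 + 2 + 2 + 6 + 4 = 15.

15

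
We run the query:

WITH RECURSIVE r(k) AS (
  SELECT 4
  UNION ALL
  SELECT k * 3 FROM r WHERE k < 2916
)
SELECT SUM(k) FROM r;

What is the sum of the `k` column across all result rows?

4372

Base: k=4.
Iteration 1: 4 < 2916 holds -> k = 4 * 3 = 12.
Iteration 2: 12 < 2916 holds -> k = 12 * 3 = 36.
Iteration 3: 36 < 2916 holds -> k = 36 * 3 = 108.
Iteration 4: 108 < 2916 holds -> k = 108 * 3 = 324.
Iteration 5: 324 < 2916 holds -> k = 324 * 3 = 972.
Iteration 6: 972 < 2916 holds -> k = 972 * 3 = 2916.
Iteration 7: 2916 < 2916 fails; recursion stops.
SUM(k) = 4 + 12 + 36 + 108 + 324 + 972 + 2916 = 4372.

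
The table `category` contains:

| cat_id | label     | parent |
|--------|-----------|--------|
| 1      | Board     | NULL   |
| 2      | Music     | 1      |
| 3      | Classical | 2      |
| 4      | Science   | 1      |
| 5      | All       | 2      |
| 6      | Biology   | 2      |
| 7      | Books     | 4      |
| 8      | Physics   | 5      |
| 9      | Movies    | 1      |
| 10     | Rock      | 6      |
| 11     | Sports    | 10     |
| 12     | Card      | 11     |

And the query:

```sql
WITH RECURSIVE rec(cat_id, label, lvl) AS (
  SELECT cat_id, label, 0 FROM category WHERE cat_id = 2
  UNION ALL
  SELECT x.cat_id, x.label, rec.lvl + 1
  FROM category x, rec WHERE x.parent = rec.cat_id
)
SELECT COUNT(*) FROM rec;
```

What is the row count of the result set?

8

Base: cat_id=2 (Music) at lvl 0.
Iteration 1: rows with parent in {2} -> Classical (id 3, lvl 1), All (id 5, lvl 1), Biology (id 6, lvl 1).
Iteration 2: rows with parent in {3,5,6} -> Physics (id 8, lvl 2), Rock (id 10, lvl 2).
Iteration 3: rows with parent in {8,10} -> Sports (id 11, lvl 3).
Iteration 4: rows with parent in {11} -> Card (id 12, lvl 4).
Iteration 5: no rows with parent in {12}; recursion stops.
Total rows emitted: 8.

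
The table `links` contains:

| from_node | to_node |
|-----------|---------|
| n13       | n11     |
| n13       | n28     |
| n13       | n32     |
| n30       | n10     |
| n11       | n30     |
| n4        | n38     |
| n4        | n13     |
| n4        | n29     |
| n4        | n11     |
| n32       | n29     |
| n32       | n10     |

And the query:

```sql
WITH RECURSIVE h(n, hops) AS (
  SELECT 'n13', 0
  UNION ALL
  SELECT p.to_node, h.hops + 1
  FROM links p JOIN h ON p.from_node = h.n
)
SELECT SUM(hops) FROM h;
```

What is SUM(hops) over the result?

Base: (n13, hops=0).
Iteration 1: edges from {n13} -> (n11, hops=1), (n28, hops=1), (n32, hops=1).
Iteration 2: edges from {n11,n28,n32} -> (n10, hops=2), (n29, hops=2), (n30, hops=2).
Iteration 3: edges from {n10,n29,n30} -> (n10, hops=3).
Iteration 4: no outgoing edges from {n10}; recursion stops.
SUM(hops) = 0 + 1 + 1 + 1 + 2 + 2 + 2 + 3 = 12.

12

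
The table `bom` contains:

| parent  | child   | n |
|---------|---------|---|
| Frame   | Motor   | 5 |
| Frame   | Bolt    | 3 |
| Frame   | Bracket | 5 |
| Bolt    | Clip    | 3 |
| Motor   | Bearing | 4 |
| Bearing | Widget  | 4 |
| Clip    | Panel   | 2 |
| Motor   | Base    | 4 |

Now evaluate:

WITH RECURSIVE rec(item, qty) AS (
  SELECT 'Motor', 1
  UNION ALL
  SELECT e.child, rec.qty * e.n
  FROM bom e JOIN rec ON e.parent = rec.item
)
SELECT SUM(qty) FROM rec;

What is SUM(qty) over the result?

25

Base: (Motor, qty=1).
Iteration 1: components of {Motor} -> Base = 1*4 = 4, Bearing = 1*4 = 4.
Iteration 2: components of {Base,Bearing} -> Widget = 4*4 = 16.
Iteration 3: no further components; recursion stops.
SUM(qty) = 1 + 4 + 4 + 16 = 25.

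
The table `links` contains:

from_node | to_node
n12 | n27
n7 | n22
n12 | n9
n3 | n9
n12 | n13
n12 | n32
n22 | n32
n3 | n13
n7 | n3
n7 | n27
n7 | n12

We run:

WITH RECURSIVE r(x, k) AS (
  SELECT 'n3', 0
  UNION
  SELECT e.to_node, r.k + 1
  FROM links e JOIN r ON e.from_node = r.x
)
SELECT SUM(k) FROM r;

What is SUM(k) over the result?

2

Base: (n3, k=0).
Iteration 1: edges from {n3} -> (n13, k=1), (n9, k=1).
Iteration 2: no outgoing edges from {n13,n9}; recursion stops.
SUM(k) = 0 + 1 + 1 = 2.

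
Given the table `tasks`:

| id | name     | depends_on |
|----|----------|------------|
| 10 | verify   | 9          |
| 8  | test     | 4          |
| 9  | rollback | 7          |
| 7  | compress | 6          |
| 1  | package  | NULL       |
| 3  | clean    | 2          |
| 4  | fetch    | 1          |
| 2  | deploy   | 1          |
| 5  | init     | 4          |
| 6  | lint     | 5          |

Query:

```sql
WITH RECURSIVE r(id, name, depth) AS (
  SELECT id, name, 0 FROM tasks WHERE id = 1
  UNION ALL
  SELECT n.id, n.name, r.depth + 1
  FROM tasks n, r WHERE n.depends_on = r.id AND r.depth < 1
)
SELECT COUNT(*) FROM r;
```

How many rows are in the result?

Base: id=1 (package) at depth 0.
Iteration 1: rows with depends_on in {1} -> deploy (id 2, depth 1), fetch (id 4, depth 1).
Iteration 2: depth < 1 fails for all current rows; recursion stops.
Total rows emitted: 3.

3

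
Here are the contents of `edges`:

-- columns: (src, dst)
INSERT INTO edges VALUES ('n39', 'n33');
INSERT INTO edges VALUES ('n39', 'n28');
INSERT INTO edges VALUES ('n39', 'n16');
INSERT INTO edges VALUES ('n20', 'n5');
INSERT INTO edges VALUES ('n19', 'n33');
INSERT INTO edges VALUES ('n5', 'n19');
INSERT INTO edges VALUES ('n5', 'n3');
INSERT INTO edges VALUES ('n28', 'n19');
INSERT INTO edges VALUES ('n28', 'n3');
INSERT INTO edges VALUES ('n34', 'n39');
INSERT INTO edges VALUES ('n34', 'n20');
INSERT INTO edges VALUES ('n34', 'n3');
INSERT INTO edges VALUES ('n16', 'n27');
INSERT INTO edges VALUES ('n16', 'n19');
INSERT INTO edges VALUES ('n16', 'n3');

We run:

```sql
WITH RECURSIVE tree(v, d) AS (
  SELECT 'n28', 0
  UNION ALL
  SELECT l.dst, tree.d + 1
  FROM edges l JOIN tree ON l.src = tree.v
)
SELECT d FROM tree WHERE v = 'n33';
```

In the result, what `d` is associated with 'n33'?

2

Base: (n28, d=0).
Iteration 1: edges from {n28} -> (n19, d=1), (n3, d=1).
Iteration 2: edges from {n19,n3} -> (n33, d=2).
Iteration 3: no outgoing edges from {n33}; recursion stops.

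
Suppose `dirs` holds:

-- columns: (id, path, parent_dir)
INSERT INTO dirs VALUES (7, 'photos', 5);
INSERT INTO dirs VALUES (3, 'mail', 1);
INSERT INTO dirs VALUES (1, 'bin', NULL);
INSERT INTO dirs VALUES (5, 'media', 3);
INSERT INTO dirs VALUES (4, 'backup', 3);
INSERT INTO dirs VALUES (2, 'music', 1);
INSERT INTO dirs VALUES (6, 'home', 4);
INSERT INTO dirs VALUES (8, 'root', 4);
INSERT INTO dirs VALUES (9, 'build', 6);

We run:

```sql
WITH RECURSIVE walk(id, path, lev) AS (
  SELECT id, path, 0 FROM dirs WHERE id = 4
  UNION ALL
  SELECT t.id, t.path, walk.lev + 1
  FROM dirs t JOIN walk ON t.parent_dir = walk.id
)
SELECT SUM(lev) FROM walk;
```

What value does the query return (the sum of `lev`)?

Base: id=4 (backup) at lev 0.
Iteration 1: rows with parent_dir in {4} -> home (id 6, lev 1), root (id 8, lev 1).
Iteration 2: rows with parent_dir in {6,8} -> build (id 9, lev 2).
Iteration 3: no rows with parent_dir in {9}; recursion stops.
SUM(lev) = 0 + 1 + 1 + 2 = 4.

4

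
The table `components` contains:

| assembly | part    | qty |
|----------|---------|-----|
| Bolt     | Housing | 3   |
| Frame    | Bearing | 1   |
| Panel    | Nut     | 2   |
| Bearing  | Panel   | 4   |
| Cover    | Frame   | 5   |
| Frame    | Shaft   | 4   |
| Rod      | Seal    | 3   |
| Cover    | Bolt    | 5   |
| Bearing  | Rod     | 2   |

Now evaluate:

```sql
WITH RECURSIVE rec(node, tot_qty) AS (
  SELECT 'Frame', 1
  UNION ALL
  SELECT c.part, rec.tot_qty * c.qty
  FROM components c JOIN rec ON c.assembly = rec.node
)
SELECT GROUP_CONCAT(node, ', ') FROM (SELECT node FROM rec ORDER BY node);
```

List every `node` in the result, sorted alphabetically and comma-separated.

Base: (Frame, tot_qty=1).
Iteration 1: components of {Frame} -> Bearing = 1*1 = 1, Shaft = 1*4 = 4.
Iteration 2: components of {Bearing,Shaft} -> Panel = 1*4 = 4, Rod = 1*2 = 2.
Iteration 3: components of {Panel,Rod} -> Nut = 4*2 = 8, Seal = 2*3 = 6.
Iteration 4: no further components; recursion stops.

Bearing, Frame, Nut, Panel, Rod, Seal, Shaft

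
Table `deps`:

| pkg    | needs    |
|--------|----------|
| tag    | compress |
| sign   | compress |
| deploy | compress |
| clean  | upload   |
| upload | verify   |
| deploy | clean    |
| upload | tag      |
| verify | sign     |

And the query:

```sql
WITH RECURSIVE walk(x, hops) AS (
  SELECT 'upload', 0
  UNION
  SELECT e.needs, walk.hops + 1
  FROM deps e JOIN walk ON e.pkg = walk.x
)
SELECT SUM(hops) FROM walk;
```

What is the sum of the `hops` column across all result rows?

Base: (upload, hops=0).
Iteration 1: edges from {upload} -> (tag, hops=1), (verify, hops=1).
Iteration 2: edges from {tag,verify} -> (compress, hops=2), (sign, hops=2).
Iteration 3: edges from {compress,sign} -> (compress, hops=3).
Iteration 4: no outgoing edges from {compress}; recursion stops.
SUM(hops) = 0 + 1 + 1 + 2 + 2 + 3 = 9.

9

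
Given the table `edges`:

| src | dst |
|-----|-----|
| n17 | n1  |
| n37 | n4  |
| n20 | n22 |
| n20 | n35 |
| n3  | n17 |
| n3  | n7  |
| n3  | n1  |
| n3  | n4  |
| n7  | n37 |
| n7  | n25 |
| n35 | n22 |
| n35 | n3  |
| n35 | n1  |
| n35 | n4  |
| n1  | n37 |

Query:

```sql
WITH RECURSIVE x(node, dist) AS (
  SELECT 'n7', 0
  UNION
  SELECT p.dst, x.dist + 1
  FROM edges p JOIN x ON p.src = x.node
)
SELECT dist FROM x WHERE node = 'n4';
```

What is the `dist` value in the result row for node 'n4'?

Base: (n7, dist=0).
Iteration 1: edges from {n7} -> (n25, dist=1), (n37, dist=1).
Iteration 2: edges from {n25,n37} -> (n4, dist=2).
Iteration 3: no outgoing edges from {n4}; recursion stops.

2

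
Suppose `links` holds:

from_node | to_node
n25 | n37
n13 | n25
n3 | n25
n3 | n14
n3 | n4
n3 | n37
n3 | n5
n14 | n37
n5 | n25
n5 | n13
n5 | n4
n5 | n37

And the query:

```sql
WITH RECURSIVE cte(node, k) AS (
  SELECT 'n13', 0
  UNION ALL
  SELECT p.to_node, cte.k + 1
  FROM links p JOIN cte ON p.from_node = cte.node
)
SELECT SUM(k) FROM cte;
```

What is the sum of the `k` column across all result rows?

3

Base: (n13, k=0).
Iteration 1: edges from {n13} -> (n25, k=1).
Iteration 2: edges from {n25} -> (n37, k=2).
Iteration 3: no outgoing edges from {n37}; recursion stops.
SUM(k) = 0 + 1 + 2 = 3.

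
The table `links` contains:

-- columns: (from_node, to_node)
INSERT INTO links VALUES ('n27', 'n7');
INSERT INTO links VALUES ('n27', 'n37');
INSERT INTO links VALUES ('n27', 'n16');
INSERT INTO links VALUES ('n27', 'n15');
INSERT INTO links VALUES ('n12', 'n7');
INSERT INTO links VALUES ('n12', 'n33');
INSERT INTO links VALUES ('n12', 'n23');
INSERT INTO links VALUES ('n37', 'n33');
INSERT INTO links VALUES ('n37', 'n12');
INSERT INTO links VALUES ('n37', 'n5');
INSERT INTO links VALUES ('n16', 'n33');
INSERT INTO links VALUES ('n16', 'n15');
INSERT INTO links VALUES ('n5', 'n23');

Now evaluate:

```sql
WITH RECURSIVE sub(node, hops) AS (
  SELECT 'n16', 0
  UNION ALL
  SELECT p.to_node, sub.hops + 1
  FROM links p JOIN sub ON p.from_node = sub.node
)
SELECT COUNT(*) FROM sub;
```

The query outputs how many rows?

3

Base: (n16, hops=0).
Iteration 1: edges from {n16} -> (n15, hops=1), (n33, hops=1).
Iteration 2: no outgoing edges from {n15,n33}; recursion stops.
Total rows emitted: 3.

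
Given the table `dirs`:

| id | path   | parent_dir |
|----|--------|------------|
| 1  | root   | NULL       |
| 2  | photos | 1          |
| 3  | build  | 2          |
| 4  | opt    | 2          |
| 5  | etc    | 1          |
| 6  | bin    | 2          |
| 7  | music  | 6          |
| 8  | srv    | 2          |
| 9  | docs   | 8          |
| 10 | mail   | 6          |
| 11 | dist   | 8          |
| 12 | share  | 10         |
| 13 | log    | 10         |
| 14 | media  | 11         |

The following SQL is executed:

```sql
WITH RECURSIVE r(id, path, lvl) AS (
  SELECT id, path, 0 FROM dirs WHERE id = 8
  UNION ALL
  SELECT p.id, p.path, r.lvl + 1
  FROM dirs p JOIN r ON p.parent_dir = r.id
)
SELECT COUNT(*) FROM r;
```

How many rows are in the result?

Base: id=8 (srv) at lvl 0.
Iteration 1: rows with parent_dir in {8} -> docs (id 9, lvl 1), dist (id 11, lvl 1).
Iteration 2: rows with parent_dir in {9,11} -> media (id 14, lvl 2).
Iteration 3: no rows with parent_dir in {14}; recursion stops.
Total rows emitted: 4.

4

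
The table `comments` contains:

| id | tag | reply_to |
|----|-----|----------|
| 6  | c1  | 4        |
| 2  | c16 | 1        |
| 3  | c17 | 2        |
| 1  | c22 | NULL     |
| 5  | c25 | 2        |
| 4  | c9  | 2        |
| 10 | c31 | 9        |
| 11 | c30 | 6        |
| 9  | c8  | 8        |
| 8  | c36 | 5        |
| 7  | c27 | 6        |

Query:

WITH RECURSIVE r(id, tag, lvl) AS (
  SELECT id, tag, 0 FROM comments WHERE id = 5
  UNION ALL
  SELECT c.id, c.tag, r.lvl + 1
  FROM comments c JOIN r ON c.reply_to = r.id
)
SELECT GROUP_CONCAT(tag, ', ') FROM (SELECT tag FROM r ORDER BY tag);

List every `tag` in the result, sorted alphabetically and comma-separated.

Base: id=5 (c25) at lvl 0.
Iteration 1: rows with reply_to in {5} -> c36 (id 8, lvl 1).
Iteration 2: rows with reply_to in {8} -> c8 (id 9, lvl 2).
Iteration 3: rows with reply_to in {9} -> c31 (id 10, lvl 3).
Iteration 4: no rows with reply_to in {10}; recursion stops.

c25, c31, c36, c8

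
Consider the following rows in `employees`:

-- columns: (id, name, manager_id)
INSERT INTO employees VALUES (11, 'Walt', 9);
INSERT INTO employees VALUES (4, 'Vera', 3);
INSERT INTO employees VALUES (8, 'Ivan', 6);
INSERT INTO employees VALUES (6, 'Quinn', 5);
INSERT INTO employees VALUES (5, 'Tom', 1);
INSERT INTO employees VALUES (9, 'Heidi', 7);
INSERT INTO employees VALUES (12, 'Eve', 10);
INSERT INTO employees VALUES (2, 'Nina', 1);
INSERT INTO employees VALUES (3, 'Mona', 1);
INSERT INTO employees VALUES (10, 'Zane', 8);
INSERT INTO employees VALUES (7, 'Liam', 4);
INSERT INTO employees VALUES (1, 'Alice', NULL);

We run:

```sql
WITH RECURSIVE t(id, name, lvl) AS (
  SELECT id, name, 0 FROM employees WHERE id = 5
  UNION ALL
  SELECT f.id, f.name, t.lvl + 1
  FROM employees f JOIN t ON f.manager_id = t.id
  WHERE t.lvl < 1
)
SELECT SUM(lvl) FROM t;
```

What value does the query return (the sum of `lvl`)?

1

Base: id=5 (Tom) at lvl 0.
Iteration 1: rows with manager_id in {5} -> Quinn (id 6, lvl 1).
Iteration 2: lvl < 1 fails for all current rows; recursion stops.
SUM(lvl) = 0 + 1 = 1.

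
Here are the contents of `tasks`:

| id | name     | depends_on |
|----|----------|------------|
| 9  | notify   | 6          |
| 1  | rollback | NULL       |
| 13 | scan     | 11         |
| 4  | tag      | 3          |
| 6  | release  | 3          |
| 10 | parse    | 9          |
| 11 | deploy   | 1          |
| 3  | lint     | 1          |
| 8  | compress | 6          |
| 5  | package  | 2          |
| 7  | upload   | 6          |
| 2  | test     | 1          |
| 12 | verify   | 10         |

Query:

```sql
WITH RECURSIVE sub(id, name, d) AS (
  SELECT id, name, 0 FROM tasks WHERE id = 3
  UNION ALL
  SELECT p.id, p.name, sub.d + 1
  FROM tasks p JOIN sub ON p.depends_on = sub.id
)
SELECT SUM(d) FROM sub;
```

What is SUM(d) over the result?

Base: id=3 (lint) at d 0.
Iteration 1: rows with depends_on in {3} -> tag (id 4, d 1), release (id 6, d 1).
Iteration 2: rows with depends_on in {4,6} -> upload (id 7, d 2), compress (id 8, d 2), notify (id 9, d 2).
Iteration 3: rows with depends_on in {7,8,9} -> parse (id 10, d 3).
Iteration 4: rows with depends_on in {10} -> verify (id 12, d 4).
Iteration 5: no rows with depends_on in {12}; recursion stops.
SUM(d) = 0 + 1 + 1 + 2 + 2 + 2 + 3 + 4 = 15.

15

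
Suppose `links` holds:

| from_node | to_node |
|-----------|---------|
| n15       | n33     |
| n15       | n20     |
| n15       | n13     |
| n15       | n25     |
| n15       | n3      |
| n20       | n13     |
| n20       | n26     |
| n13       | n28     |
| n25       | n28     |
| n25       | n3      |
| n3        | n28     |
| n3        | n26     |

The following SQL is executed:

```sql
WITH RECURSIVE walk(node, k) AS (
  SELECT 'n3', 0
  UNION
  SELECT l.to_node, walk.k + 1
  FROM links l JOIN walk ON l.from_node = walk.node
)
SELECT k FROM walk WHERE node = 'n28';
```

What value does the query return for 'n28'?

Base: (n3, k=0).
Iteration 1: edges from {n3} -> (n26, k=1), (n28, k=1).
Iteration 2: no outgoing edges from {n26,n28}; recursion stops.

1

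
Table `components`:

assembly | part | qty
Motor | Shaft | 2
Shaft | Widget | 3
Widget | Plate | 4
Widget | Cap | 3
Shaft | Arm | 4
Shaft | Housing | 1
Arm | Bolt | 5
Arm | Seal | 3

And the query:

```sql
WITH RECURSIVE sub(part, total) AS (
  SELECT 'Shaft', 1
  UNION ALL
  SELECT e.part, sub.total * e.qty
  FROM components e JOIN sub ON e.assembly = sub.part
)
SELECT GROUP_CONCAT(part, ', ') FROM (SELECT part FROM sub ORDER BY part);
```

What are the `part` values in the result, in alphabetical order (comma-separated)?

Base: (Shaft, total=1).
Iteration 1: components of {Shaft} -> Arm = 1*4 = 4, Housing = 1*1 = 1, Widget = 1*3 = 3.
Iteration 2: components of {Arm,Housing,Widget} -> Bolt = 4*5 = 20, Cap = 3*3 = 9, Plate = 3*4 = 12, Seal = 4*3 = 12.
Iteration 3: no further components; recursion stops.

Arm, Bolt, Cap, Housing, Plate, Seal, Shaft, Widget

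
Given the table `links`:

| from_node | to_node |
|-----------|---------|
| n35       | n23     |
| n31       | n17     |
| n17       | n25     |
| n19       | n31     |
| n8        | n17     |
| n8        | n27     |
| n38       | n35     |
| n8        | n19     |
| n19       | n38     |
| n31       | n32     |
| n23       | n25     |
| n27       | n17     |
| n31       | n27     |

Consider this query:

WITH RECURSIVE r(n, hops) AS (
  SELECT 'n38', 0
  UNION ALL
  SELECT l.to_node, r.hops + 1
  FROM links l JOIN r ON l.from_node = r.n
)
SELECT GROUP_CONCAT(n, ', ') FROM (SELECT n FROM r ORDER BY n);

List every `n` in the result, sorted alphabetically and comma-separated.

n23, n25, n35, n38

Base: (n38, hops=0).
Iteration 1: edges from {n38} -> (n35, hops=1).
Iteration 2: edges from {n35} -> (n23, hops=2).
Iteration 3: edges from {n23} -> (n25, hops=3).
Iteration 4: no outgoing edges from {n25}; recursion stops.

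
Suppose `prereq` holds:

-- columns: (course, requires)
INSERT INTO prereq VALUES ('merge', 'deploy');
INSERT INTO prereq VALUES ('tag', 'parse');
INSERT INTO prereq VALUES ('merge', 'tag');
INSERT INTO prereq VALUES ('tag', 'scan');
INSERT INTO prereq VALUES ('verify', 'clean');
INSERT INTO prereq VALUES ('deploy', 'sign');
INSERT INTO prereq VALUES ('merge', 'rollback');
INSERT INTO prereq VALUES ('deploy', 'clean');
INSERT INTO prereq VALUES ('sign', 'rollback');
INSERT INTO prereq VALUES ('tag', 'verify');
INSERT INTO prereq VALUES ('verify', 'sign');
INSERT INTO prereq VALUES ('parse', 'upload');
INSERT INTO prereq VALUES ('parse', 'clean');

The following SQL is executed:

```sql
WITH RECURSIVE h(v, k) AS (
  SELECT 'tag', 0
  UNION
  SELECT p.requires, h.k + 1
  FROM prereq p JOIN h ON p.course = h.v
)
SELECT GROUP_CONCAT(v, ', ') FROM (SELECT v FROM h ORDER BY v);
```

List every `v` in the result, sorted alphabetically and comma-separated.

Base: (tag, k=0).
Iteration 1: edges from {tag} -> (parse, k=1), (scan, k=1), (verify, k=1).
Iteration 2: edges from {parse,scan,verify} -> (clean, k=2), (sign, k=2), (upload, k=2). [UNION drops 1 duplicate row(s)]
Iteration 3: edges from {clean,sign,upload} -> (rollback, k=3).
Iteration 4: no outgoing edges from {rollback}; recursion stops.

clean, parse, rollback, scan, sign, tag, upload, verify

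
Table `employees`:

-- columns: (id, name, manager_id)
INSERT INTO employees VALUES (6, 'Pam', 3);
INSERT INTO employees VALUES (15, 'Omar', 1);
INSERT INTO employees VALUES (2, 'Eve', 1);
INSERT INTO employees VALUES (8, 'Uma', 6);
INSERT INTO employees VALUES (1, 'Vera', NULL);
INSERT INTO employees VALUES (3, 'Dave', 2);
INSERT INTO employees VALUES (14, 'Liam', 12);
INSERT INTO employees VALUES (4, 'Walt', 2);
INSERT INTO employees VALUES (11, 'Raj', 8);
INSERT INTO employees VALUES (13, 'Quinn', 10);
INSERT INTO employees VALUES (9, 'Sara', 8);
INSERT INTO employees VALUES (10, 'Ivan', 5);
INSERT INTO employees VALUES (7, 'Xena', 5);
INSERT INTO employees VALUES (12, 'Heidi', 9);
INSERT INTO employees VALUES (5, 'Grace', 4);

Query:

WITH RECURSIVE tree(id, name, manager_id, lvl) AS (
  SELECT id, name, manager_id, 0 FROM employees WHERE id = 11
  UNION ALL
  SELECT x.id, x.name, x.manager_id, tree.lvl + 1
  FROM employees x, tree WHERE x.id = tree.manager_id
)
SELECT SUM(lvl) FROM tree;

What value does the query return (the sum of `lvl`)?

15

Base: id=11 (Raj), manager_id=8, lvl 0.
Iteration 1: join on id=8 -> Uma (id 8, manager_id=6, lvl 1).
Iteration 2: join on id=6 -> Pam (id 6, manager_id=3, lvl 2).
Iteration 3: join on id=3 -> Dave (id 3, manager_id=2, lvl 3).
Iteration 4: join on id=2 -> Eve (id 2, manager_id=1, lvl 4).
Iteration 5: join on id=1 -> Vera (id 1, manager_id=NULL, lvl 5).
Iteration 6: manager_id is NULL; no match; recursion stops.
SUM(lvl) = 0 + 1 + 2 + 3 + 4 + 5 = 15.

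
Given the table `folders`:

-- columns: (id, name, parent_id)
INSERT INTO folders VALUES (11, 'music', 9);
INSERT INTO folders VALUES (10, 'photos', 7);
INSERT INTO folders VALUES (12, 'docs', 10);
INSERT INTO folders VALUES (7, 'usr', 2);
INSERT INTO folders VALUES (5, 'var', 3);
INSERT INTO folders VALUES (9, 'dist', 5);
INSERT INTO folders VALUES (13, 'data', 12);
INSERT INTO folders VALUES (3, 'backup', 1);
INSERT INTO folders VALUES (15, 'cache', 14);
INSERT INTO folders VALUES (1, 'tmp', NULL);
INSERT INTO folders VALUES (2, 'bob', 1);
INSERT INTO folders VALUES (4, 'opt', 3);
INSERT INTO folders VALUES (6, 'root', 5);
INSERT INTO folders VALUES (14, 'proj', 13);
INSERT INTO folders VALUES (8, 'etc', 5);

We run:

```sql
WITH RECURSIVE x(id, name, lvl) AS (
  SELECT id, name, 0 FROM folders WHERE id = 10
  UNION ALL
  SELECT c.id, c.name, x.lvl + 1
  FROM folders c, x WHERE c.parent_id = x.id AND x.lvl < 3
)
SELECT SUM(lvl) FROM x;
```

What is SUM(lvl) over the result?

6

Base: id=10 (photos) at lvl 0.
Iteration 1: rows with parent_id in {10} -> docs (id 12, lvl 1).
Iteration 2: rows with parent_id in {12} -> data (id 13, lvl 2).
Iteration 3: rows with parent_id in {13} -> proj (id 14, lvl 3).
Iteration 4: lvl < 3 fails for all current rows; recursion stops.
SUM(lvl) = 0 + 1 + 2 + 3 = 6.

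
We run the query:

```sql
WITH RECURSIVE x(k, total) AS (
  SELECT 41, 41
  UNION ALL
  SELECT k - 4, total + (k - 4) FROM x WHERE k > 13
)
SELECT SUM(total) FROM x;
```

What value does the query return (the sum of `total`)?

Base: k=41, total=41.
Iteration 1: 41 > 13 holds -> k = 41 - 4 = 37, total = 41 + 37 = 78.
Iteration 2: 37 > 13 holds -> k = 37 - 4 = 33, total = 78 + 33 = 111.
Iteration 3: 33 > 13 holds -> k = 33 - 4 = 29, total = 111 + 29 = 140.
Iteration 4: 29 > 13 holds -> k = 29 - 4 = 25, total = 140 + 25 = 165.
Iteration 5: 25 > 13 holds -> k = 25 - 4 = 21, total = 165 + 21 = 186.
Iteration 6: 21 > 13 holds -> k = 21 - 4 = 17, total = 186 + 17 = 203.
Iteration 7: 17 > 13 holds -> k = 17 - 4 = 13, total = 203 + 13 = 216.
Iteration 8: 13 > 13 fails; recursion stops.
SUM(total) = 41 + 78 + 111 + 140 + 165 + 186 + 203 + 216 = 1140.

1140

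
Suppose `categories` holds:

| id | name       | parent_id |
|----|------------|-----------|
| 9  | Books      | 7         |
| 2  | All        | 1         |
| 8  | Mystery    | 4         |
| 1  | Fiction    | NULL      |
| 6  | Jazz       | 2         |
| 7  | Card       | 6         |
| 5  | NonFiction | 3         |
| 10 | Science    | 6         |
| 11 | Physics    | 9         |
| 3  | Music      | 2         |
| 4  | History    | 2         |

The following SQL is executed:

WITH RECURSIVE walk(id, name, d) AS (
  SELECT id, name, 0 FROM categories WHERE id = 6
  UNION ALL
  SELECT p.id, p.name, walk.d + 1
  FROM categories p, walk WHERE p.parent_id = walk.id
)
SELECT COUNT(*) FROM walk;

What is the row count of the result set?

5

Base: id=6 (Jazz) at d 0.
Iteration 1: rows with parent_id in {6} -> Card (id 7, d 1), Science (id 10, d 1).
Iteration 2: rows with parent_id in {7,10} -> Books (id 9, d 2).
Iteration 3: rows with parent_id in {9} -> Physics (id 11, d 3).
Iteration 4: no rows with parent_id in {11}; recursion stops.
Total rows emitted: 5.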